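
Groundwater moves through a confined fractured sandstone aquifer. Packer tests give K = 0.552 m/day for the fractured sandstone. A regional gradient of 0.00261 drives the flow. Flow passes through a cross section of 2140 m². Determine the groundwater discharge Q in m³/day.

3.08

Hydraulic gradient i = 0.00261.
Darcy's law: Q = K · A · i = 0.5520 × 2140 × 0.002610 = 3.083 m³/day.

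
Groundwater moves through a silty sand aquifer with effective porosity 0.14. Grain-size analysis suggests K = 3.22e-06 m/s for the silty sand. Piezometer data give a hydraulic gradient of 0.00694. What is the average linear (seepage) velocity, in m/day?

0.0138

Convert K: 3.22e-06 m/s × 86400 = 0.2782 m/day.
Hydraulic gradient i = 0.00694.
Darcy flux q = K · i = 0.2782 × 0.006940 = 0.001931 m/day.
Seepage velocity v = q / n_e = 0.001931 / 0.14 = 0.01379 m/day.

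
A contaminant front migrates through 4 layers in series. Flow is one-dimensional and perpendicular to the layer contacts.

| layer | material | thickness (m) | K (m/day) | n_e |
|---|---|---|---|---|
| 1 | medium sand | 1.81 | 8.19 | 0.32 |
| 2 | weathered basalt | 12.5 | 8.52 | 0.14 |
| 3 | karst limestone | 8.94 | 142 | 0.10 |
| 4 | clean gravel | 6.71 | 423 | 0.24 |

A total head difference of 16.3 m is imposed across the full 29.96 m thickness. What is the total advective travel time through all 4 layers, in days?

With flow normal to the layers, continuity requires the same specific discharge q through every layer.
Σ(b_i/K_i) = 1.81/8.19 + 12.5/8.52 + 8.94/142 + 6.71/423 = 1.767 d.
q = Δh / Σ(b_i/K_i) = 16.3 / 1.767 = 9.225 m/day.
In each layer the seepage velocity is v_i = q/n_i, so the layer transit time is t_i = b_i·n_i / q:
  layer 1 (medium sand): t_1 = 1.81 × 0.32 / 9.225 = 0.06279 d
  layer 2 (weathered basalt): t_2 = 12.5 × 0.14 / 9.225 = 0.1897 d
  layer 3 (karst limestone): t_3 = 8.94 × 0.10 / 9.225 = 0.09691 d
  layer 4 (clean gravel): t_4 = 6.71 × 0.24 / 9.225 = 0.1746 d
Total t = Σ t_i = 0.5240 days.

0.524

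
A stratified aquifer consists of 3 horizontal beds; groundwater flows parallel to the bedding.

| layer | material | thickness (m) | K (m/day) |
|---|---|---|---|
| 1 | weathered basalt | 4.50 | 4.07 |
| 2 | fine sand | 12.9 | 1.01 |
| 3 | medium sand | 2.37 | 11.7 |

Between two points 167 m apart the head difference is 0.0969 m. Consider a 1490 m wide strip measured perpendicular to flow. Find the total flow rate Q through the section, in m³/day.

51.1

Flow is parallel to layering, so each bed carries its own Darcy discharge and the transmissivities add.
Σ(K_i·b_i) = 4.07×4.50 + 1.01×12.9 + 11.7×2.37 = 59.07 m²/day.
Hydraulic gradient i = Δh / L = 0.0969 / 167 = 0.0005802.
Q = Σ(K_i·b_i) · W · i = 59.07 × 1490 × 0.0005802 = 51.07 m³/day.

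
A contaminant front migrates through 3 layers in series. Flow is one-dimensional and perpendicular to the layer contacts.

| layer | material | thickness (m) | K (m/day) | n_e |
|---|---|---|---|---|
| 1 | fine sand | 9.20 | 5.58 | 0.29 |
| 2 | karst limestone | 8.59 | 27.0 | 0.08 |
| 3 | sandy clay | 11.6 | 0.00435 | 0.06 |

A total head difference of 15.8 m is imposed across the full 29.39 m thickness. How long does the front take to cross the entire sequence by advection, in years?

With flow normal to the layers, continuity requires the same specific discharge q through every layer.
Σ(b_i/K_i) = 9.20/5.58 + 8.59/27.0 + 11.6/0.00435 = 2669 d.
q = Δh / Σ(b_i/K_i) = 15.8 / 2669 = 0.005921 m/day.
In each layer the seepage velocity is v_i = q/n_i, so the layer transit time is t_i = b_i·n_i / q:
  layer 1 (fine sand): t_1 = 9.20 × 0.29 / 0.005921 = 450.6 d
  layer 2 (karst limestone): t_2 = 8.59 × 0.08 / 0.005921 = 116.1 d
  layer 3 (sandy clay): t_3 = 11.6 × 0.06 / 0.005921 = 117.6 d
Total t = Σ t_i = 684.3 days = 1.873 years.

1.87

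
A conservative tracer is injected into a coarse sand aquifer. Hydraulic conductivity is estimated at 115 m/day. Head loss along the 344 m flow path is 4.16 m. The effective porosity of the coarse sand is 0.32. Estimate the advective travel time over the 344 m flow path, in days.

79.2

Hydraulic gradient i = Δh / L = 4.16 / 344 = 0.01209.
Darcy flux q = K · i = 115.0 × 0.01209 = 1.391 m/day.
Seepage velocity v = q / n_e = 1.391 / 0.32 = 4.346 m/day.
Travel time t = L / v = 344 / 4.346 = 79.15 days.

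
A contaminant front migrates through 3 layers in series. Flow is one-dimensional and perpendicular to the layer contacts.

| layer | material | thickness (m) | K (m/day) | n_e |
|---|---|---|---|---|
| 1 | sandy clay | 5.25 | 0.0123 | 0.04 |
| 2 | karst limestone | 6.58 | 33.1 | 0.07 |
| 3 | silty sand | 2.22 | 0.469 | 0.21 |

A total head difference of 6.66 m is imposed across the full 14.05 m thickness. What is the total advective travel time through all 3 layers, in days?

73.7

With flow normal to the layers, continuity requires the same specific discharge q through every layer.
Σ(b_i/K_i) = 5.25/0.0123 + 6.58/33.1 + 2.22/0.469 = 431.8 d.
q = Δh / Σ(b_i/K_i) = 6.66 / 431.8 = 0.01543 m/day.
In each layer the seepage velocity is v_i = q/n_i, so the layer transit time is t_i = b_i·n_i / q:
  layer 1 (sandy clay): t_1 = 5.25 × 0.04 / 0.01543 = 13.61 d
  layer 2 (karst limestone): t_2 = 6.58 × 0.07 / 0.01543 = 29.86 d
  layer 3 (silty sand): t_3 = 2.22 × 0.21 / 0.01543 = 30.22 d
Total t = Σ t_i = 73.70 days.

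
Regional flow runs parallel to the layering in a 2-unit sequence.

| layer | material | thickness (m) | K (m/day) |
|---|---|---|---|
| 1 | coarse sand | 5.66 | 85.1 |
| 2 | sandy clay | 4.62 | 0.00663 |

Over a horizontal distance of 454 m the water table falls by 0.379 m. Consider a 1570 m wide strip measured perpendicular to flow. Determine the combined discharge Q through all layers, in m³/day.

631

Flow is parallel to layering, so each bed carries its own Darcy discharge and the transmissivities add.
Σ(K_i·b_i) = 85.1×5.66 + 0.00663×4.62 = 481.7 m²/day.
Hydraulic gradient i = Δh / L = 0.379 / 454 = 0.0008348.
Q = Σ(K_i·b_i) · W · i = 481.7 × 1570 × 0.0008348 = 631.3 m³/day.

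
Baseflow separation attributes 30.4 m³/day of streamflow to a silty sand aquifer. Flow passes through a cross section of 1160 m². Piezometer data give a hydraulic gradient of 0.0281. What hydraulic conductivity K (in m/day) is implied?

0.933

Hydraulic gradient i = 0.0281.
From Q = K·A·i, K = Q / (A·i) = 30.4 / (1160 × 0.02810) = 0.9326 m/day.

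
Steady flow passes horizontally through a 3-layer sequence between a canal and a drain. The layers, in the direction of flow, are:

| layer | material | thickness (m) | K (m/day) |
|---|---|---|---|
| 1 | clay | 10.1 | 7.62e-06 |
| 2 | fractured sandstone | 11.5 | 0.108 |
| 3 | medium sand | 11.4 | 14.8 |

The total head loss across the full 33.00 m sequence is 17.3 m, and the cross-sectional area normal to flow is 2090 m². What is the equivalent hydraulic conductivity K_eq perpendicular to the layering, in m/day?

Flow is perpendicular to layering, so the layers act in series and the equivalent K is the thickness-weighted harmonic mean.
Total thickness L = 10.1 + 11.5 + 11.4 = 33.00 m.
Σ(b_i/K_i) = 10.1/7.62e-06 + 11.5/0.108 + 11.4/14.8 = 1.326e+06 d.
K_eq = L / Σ(b_i/K_i) = 33.00 / 1.326e+06 = 2.490e-05 m/day.

2.49e-05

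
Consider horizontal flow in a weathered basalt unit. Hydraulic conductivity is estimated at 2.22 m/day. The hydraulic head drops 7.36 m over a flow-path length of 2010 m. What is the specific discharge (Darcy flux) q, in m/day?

Hydraulic gradient i = Δh / L = 7.36 / 2010 = 0.003662.
Specific discharge q = K · i = 2.220 × 0.003662 = 0.008129 m/day.

0.00813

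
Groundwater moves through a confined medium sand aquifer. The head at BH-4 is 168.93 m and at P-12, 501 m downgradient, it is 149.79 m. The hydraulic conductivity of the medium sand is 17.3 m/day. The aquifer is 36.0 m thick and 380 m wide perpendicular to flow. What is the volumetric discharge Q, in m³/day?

9040

Cross-sectional area A = 380 × 36.0 = 13680 m².
Hydraulic gradient i = (168.93 − 149.79) / 501 = 19.14 / 501 = 0.03820.
Darcy's law: Q = K · A · i = 17.30 × 13680 × 0.03820 = 9041 m³/day.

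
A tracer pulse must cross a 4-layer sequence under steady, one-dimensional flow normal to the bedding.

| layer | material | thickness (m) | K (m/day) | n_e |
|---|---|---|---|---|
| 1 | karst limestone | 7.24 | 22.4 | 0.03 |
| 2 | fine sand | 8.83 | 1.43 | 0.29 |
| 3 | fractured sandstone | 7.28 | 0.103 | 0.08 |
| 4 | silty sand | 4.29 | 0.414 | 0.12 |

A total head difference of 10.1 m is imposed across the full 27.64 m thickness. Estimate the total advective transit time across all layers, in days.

With flow normal to the layers, continuity requires the same specific discharge q through every layer.
Σ(b_i/K_i) = 7.24/22.4 + 8.83/1.43 + 7.28/0.103 + 4.29/0.414 = 87.54 d.
q = Δh / Σ(b_i/K_i) = 10.1 / 87.54 = 0.1154 m/day.
In each layer the seepage velocity is v_i = q/n_i, so the layer transit time is t_i = b_i·n_i / q:
  layer 1 (karst limestone): t_1 = 7.24 × 0.03 / 0.1154 = 1.883 d
  layer 2 (fine sand): t_2 = 8.83 × 0.29 / 0.1154 = 22.19 d
  layer 3 (fractured sandstone): t_3 = 7.28 × 0.08 / 0.1154 = 5.048 d
  layer 4 (silty sand): t_4 = 4.29 × 0.12 / 0.1154 = 4.462 d
Total t = Σ t_i = 33.59 days.

33.6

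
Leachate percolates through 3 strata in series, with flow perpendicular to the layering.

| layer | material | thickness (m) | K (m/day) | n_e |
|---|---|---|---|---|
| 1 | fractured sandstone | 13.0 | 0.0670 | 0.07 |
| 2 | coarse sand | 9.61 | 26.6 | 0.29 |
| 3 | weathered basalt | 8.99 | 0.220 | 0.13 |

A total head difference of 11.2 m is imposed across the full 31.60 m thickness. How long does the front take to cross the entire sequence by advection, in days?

102

With flow normal to the layers, continuity requires the same specific discharge q through every layer.
Σ(b_i/K_i) = 13.0/0.0670 + 9.61/26.6 + 8.99/0.220 = 235.3 d.
q = Δh / Σ(b_i/K_i) = 11.2 / 235.3 = 0.04761 m/day.
In each layer the seepage velocity is v_i = q/n_i, so the layer transit time is t_i = b_i·n_i / q:
  layer 1 (fractured sandstone): t_1 = 13.0 × 0.07 / 0.04761 = 19.11 d
  layer 2 (coarse sand): t_2 = 9.61 × 0.29 / 0.04761 = 58.54 d
  layer 3 (weathered basalt): t_3 = 8.99 × 0.13 / 0.04761 = 24.55 d
Total t = Σ t_i = 102.2 days.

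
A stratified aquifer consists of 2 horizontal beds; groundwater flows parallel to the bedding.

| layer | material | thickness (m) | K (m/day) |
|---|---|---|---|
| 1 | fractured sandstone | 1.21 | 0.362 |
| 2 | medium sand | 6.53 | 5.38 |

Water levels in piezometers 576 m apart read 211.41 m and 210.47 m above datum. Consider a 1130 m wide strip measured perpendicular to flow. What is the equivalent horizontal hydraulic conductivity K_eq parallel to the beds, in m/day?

Flow is parallel to layering, so each bed carries its own Darcy discharge and the transmissivities add.
Σ(K_i·b_i) = 0.362×1.21 + 5.38×6.53 = 35.57 m²/day.
Total thickness b = 7.740 m, so K_eq = Σ(K_i·b_i)/b = 4.596 m/day.

4.60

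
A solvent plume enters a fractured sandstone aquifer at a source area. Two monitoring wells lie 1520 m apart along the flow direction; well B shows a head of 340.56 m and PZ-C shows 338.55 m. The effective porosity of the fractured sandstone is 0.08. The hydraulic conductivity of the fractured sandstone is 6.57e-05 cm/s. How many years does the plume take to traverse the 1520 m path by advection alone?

Convert K: 6.57e-05 cm/s × 864 = 0.05676 m/day.
Hydraulic gradient i = (340.56 − 338.55) / 1520 = 2.01 / 1520 = 0.001322.
Darcy flux q = K · i = 0.05676 × 0.001322 = 7.506e-05 m/day.
Seepage velocity v = q / n_e = 7.506e-05 / 0.08 = 0.0009383 m/day.
Travel time t = L / v = 1520 / 0.0009383 = 1.620e+06 days = 4435 years.

4440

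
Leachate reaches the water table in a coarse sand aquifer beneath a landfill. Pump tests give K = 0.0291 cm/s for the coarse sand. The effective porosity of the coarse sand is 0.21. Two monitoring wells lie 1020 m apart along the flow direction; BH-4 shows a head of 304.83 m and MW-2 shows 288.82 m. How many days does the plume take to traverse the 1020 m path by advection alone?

Convert K: 0.0291 cm/s × 864 = 25.14 m/day.
Hydraulic gradient i = (304.83 − 288.82) / 1020 = 16.01 / 1020 = 0.01570.
Darcy flux q = K · i = 25.14 × 0.01570 = 0.3946 m/day.
Seepage velocity v = q / n_e = 0.3946 / 0.21 = 1.879 m/day.
Travel time t = L / v = 1020 / 1.879 = 542.8 days.

543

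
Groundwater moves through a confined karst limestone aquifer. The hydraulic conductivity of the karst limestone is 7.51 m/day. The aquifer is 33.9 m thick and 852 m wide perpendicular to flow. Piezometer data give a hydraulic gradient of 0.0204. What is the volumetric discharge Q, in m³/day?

4420

Cross-sectional area A = 852 × 33.9 = 28883 m².
Hydraulic gradient i = 0.0204.
Darcy's law: Q = K · A · i = 7.510 × 28883 × 0.02040 = 4425 m³/day.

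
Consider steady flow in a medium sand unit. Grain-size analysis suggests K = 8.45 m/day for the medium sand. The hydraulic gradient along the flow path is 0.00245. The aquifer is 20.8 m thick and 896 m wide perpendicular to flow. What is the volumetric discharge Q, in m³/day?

386

Cross-sectional area A = 896 × 20.8 = 18637 m².
Hydraulic gradient i = 0.00245.
Darcy's law: Q = K · A · i = 8.450 × 18637 × 0.002450 = 385.8 m³/day.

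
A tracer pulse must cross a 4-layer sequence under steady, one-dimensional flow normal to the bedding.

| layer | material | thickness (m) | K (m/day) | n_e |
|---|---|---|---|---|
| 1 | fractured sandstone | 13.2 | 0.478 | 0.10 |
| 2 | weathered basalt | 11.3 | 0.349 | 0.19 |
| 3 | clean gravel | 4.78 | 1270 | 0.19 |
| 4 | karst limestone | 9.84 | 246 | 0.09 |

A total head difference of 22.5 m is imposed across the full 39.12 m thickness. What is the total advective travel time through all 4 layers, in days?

With flow normal to the layers, continuity requires the same specific discharge q through every layer.
Σ(b_i/K_i) = 13.2/0.478 + 11.3/0.349 + 4.78/1270 + 9.84/246 = 60.04 d.
q = Δh / Σ(b_i/K_i) = 22.5 / 60.04 = 0.3748 m/day.
In each layer the seepage velocity is v_i = q/n_i, so the layer transit time is t_i = b_i·n_i / q:
  layer 1 (fractured sandstone): t_1 = 13.2 × 0.10 / 0.3748 = 3.522 d
  layer 2 (weathered basalt): t_2 = 11.3 × 0.19 / 0.3748 = 5.729 d
  layer 3 (clean gravel): t_3 = 4.78 × 0.19 / 0.3748 = 2.423 d
  layer 4 (karst limestone): t_4 = 9.84 × 0.09 / 0.3748 = 2.363 d
Total t = Σ t_i = 14.04 days.

14.0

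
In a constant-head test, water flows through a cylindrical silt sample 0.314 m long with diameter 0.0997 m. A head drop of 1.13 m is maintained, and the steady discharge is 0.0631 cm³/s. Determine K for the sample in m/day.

0.194

Cross-sectional area A = π·(d/2)² = π × (0.0997/2)² = 0.007807 m².
Convert discharge: 0.0631 cm³/s = 6.310e-08 m³/s.
Darcy's law rearranged: K = Q·L / (A·Δh) = 6.310e-08 × 0.314 / (0.007807 × 1.13) = 2.246e-06 m/s = 0.1941 m/day.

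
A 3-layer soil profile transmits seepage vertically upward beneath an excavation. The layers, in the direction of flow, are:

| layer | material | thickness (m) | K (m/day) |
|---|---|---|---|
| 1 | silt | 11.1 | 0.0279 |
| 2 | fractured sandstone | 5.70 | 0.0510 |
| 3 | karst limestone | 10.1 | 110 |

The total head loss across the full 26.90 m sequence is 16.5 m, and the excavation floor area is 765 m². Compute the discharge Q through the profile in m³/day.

Flow is perpendicular to layering, so the layers act in series and the equivalent K is the thickness-weighted harmonic mean.
Total thickness L = 11.1 + 5.70 + 10.1 = 26.90 m.
Σ(b_i/K_i) = 11.1/0.0279 + 5.70/0.0510 + 10.1/110 = 509.7 d.
K_eq = L / Σ(b_i/K_i) = 26.90 / 509.7 = 0.05278 m/day.
Q = K_eq · A · (Δh/L) = 0.05278 × 765 × (16.5/26.90) = 24.76 m³/day.

24.8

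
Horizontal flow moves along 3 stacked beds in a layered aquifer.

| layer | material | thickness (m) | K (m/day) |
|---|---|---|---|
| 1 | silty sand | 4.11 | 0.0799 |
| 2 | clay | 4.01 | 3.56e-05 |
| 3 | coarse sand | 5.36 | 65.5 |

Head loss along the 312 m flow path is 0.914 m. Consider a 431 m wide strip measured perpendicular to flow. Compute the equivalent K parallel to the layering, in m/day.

26.1

Flow is parallel to layering, so each bed carries its own Darcy discharge and the transmissivities add.
Σ(K_i·b_i) = 0.0799×4.11 + 3.56e-05×4.01 + 65.5×5.36 = 351.4 m²/day.
Total thickness b = 13.48 m, so K_eq = Σ(K_i·b_i)/b = 26.07 m/day.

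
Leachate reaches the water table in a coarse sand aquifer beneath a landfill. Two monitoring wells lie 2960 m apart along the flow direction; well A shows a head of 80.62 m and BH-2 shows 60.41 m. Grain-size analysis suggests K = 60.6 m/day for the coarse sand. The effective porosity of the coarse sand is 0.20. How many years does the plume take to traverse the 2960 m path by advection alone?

Hydraulic gradient i = (80.62 − 60.41) / 2960 = 20.21 / 2960 = 0.006828.
Darcy flux q = K · i = 60.60 × 0.006828 = 0.4138 m/day.
Seepage velocity v = q / n_e = 0.4138 / 0.20 = 2.069 m/day.
Travel time t = L / v = 2960 / 2.069 = 1431 days = 3.917 years.

3.92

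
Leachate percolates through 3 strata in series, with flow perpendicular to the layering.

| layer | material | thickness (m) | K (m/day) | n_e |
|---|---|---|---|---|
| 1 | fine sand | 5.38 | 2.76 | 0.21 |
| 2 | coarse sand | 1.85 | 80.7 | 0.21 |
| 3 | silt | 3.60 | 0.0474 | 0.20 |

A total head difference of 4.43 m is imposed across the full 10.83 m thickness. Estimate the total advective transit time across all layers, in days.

39.4

With flow normal to the layers, continuity requires the same specific discharge q through every layer.
Σ(b_i/K_i) = 5.38/2.76 + 1.85/80.7 + 3.60/0.0474 = 77.92 d.
q = Δh / Σ(b_i/K_i) = 4.43 / 77.92 = 0.05685 m/day.
In each layer the seepage velocity is v_i = q/n_i, so the layer transit time is t_i = b_i·n_i / q:
  layer 1 (fine sand): t_1 = 5.38 × 0.21 / 0.05685 = 19.87 d
  layer 2 (coarse sand): t_2 = 1.85 × 0.21 / 0.05685 = 6.834 d
  layer 3 (silt): t_3 = 3.60 × 0.20 / 0.05685 = 12.66 d
Total t = Σ t_i = 39.37 days.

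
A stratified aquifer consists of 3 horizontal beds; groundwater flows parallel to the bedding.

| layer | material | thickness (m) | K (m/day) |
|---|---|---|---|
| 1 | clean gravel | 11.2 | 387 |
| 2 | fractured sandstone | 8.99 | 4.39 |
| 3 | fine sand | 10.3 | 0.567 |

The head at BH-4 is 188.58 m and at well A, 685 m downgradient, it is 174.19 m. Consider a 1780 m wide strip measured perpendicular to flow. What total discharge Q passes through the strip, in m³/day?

Flow is parallel to layering, so each bed carries its own Darcy discharge and the transmissivities add.
Σ(K_i·b_i) = 387×11.2 + 4.39×8.99 + 0.567×10.3 = 4380 m²/day.
Hydraulic gradient i = (188.58 − 174.19) / 685 = 14.39 / 685 = 0.02101.
Q = Σ(K_i·b_i) · W · i = 4380 × 1780 × 0.02101 = 1.638e+05 m³/day.

164000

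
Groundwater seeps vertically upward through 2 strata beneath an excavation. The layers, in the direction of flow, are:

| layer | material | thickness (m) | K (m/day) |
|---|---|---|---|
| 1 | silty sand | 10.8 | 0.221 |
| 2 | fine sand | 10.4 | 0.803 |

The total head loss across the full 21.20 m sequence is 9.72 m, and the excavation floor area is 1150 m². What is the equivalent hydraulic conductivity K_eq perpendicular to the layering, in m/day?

Flow is perpendicular to layering, so the layers act in series and the equivalent K is the thickness-weighted harmonic mean.
Total thickness L = 10.8 + 10.4 = 21.20 m.
Σ(b_i/K_i) = 10.8/0.221 + 10.4/0.803 = 61.82 d.
K_eq = L / Σ(b_i/K_i) = 21.20 / 61.82 = 0.3429 m/day.

0.343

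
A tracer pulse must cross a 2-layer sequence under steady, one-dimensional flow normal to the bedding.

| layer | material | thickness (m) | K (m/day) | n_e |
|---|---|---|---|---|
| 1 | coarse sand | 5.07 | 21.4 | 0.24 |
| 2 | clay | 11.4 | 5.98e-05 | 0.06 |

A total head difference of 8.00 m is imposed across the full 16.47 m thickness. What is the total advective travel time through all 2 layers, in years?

124

With flow normal to the layers, continuity requires the same specific discharge q through every layer.
Σ(b_i/K_i) = 5.07/21.4 + 11.4/5.98e-05 = 1.906e+05 d.
q = Δh / Σ(b_i/K_i) = 8.00 / 1.906e+05 = 4.196e-05 m/day.
In each layer the seepage velocity is v_i = q/n_i, so the layer transit time is t_i = b_i·n_i / q:
  layer 1 (coarse sand): t_1 = 5.07 × 0.24 / 4.196e-05 = 28996 d
  layer 2 (clay): t_2 = 11.4 × 0.06 / 4.196e-05 = 16299 d
Total t = Σ t_i = 45295 days = 124.0 years.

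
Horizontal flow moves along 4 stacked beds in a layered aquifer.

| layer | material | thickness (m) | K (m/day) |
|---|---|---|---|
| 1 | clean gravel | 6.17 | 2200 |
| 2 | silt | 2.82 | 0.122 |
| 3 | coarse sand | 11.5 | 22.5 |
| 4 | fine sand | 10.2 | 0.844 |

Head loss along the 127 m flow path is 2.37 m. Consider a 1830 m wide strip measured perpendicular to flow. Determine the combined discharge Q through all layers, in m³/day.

Flow is parallel to layering, so each bed carries its own Darcy discharge and the transmissivities add.
Σ(K_i·b_i) = 2200×6.17 + 0.122×2.82 + 22.5×11.5 + 0.844×10.2 = 13842 m²/day.
Hydraulic gradient i = Δh / L = 2.37 / 127 = 0.01866.
Q = Σ(K_i·b_i) · W · i = 13842 × 1830 × 0.01866 = 4.727e+05 m³/day.

473000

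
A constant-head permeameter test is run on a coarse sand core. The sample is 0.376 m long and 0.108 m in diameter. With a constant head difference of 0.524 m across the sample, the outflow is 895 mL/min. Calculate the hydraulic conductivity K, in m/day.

101

Cross-sectional area A = π·(d/2)² = π × (0.108/2)² = 0.009161 m².
Convert discharge: 895 mL/min = 1.492e-05 m³/s.
Darcy's law rearranged: K = Q·L / (A·Δh) = 1.492e-05 × 0.376 / (0.009161 × 0.524) = 0.001168 m/s = 100.9 m/day.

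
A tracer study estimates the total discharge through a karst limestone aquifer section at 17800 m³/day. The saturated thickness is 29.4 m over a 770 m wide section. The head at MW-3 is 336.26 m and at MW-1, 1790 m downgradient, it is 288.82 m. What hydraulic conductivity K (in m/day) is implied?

Cross-sectional area A = 770 × 29.4 = 22638 m².
Hydraulic gradient i = (336.26 − 288.82) / 1790 = 47.44 / 1790 = 0.02650.
From Q = K·A·i, K = Q / (A·i) = 17800 / (22638 × 0.02650) = 29.67 m/day.

29.7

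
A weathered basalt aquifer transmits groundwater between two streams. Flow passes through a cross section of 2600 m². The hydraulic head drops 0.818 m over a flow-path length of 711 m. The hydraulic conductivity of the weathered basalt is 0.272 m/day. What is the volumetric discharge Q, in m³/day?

0.814

Hydraulic gradient i = Δh / L = 0.818 / 711 = 0.001150.
Darcy's law: Q = K · A · i = 0.2720 × 2600 × 0.001150 = 0.8136 m³/day.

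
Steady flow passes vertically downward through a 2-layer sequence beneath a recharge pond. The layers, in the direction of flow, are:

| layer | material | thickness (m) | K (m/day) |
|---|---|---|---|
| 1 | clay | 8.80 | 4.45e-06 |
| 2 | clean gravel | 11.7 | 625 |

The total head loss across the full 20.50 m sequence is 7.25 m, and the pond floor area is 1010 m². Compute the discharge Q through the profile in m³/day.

Flow is perpendicular to layering, so the layers act in series and the equivalent K is the thickness-weighted harmonic mean.
Total thickness L = 8.80 + 11.7 = 20.50 m.
Σ(b_i/K_i) = 8.80/4.45e-06 + 11.7/625 = 1.978e+06 d.
K_eq = L / Σ(b_i/K_i) = 20.50 / 1.978e+06 = 1.037e-05 m/day.
Q = K_eq · A · (Δh/L) = 1.037e-05 × 1010 × (7.25/20.50) = 0.003703 m³/day.

0.00370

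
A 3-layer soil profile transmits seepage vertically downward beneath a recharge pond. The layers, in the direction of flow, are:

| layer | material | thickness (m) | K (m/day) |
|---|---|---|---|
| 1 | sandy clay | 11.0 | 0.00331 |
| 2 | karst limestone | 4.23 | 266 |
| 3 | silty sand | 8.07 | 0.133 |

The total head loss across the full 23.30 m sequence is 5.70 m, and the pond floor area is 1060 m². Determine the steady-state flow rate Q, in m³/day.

Flow is perpendicular to layering, so the layers act in series and the equivalent K is the thickness-weighted harmonic mean.
Total thickness L = 11.0 + 4.23 + 8.07 = 23.30 m.
Σ(b_i/K_i) = 11.0/0.00331 + 4.23/266 + 8.07/0.133 = 3384 d.
K_eq = L / Σ(b_i/K_i) = 23.30 / 3384 = 0.006885 m/day.
Q = K_eq · A · (Δh/L) = 0.006885 × 1060 × (5.70/23.30) = 1.785 m³/day.

1.79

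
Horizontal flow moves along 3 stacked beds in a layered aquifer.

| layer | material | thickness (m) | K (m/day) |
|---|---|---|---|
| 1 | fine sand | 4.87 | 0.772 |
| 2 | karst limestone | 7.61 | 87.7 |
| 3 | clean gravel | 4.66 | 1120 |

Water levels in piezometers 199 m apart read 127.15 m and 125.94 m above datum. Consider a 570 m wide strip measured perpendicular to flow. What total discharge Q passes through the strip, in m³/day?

Flow is parallel to layering, so each bed carries its own Darcy discharge and the transmissivities add.
Σ(K_i·b_i) = 0.772×4.87 + 87.7×7.61 + 1120×4.66 = 5890 m²/day.
Hydraulic gradient i = (127.15 − 125.94) / 199 = 1.21 / 199 = 0.006080.
Q = Σ(K_i·b_i) · W · i = 5890 × 570 × 0.006080 = 20415 m³/day.

20400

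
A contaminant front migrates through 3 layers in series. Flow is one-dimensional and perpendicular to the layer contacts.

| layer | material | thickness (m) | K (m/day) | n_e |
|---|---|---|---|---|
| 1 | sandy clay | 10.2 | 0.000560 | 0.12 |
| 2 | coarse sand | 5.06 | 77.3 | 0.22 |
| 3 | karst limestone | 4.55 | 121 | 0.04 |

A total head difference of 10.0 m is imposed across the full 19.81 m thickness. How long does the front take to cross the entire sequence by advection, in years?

12.6

With flow normal to the layers, continuity requires the same specific discharge q through every layer.
Σ(b_i/K_i) = 10.2/0.000560 + 5.06/77.3 + 4.55/121 = 18214 d.
q = Δh / Σ(b_i/K_i) = 10.0 / 18214 = 0.0005490 m/day.
In each layer the seepage velocity is v_i = q/n_i, so the layer transit time is t_i = b_i·n_i / q:
  layer 1 (sandy clay): t_1 = 10.2 × 0.12 / 0.0005490 = 2229 d
  layer 2 (coarse sand): t_2 = 5.06 × 0.22 / 0.0005490 = 2028 d
  layer 3 (karst limestone): t_3 = 4.55 × 0.04 / 0.0005490 = 331.5 d
Total t = Σ t_i = 4589 days = 12.56 years.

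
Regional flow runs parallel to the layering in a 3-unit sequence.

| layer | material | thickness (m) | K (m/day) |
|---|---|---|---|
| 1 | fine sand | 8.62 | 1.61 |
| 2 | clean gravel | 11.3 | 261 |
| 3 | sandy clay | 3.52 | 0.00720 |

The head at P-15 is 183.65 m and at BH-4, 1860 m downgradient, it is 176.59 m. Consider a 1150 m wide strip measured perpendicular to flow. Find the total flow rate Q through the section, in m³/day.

12900

Flow is parallel to layering, so each bed carries its own Darcy discharge and the transmissivities add.
Σ(K_i·b_i) = 1.61×8.62 + 261×11.3 + 0.00720×3.52 = 2963 m²/day.
Hydraulic gradient i = (183.65 − 176.59) / 1860 = 7.06 / 1860 = 0.003796.
Q = Σ(K_i·b_i) · W · i = 2963 × 1150 × 0.003796 = 12935 m³/day.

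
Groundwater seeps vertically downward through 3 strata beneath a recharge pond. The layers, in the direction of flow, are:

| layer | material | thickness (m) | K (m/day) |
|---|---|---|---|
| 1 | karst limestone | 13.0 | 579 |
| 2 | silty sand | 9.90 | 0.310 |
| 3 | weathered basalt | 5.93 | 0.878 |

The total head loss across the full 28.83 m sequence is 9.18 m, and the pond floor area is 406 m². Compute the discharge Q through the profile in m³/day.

Flow is perpendicular to layering, so the layers act in series and the equivalent K is the thickness-weighted harmonic mean.
Total thickness L = 13.0 + 9.90 + 5.93 = 28.83 m.
Σ(b_i/K_i) = 13.0/579 + 9.90/0.310 + 5.93/0.878 = 38.71 d.
K_eq = L / Σ(b_i/K_i) = 28.83 / 38.71 = 0.7447 m/day.
Q = K_eq · A · (Δh/L) = 0.7447 × 406 × (9.18/28.83) = 96.28 m³/day.

96.3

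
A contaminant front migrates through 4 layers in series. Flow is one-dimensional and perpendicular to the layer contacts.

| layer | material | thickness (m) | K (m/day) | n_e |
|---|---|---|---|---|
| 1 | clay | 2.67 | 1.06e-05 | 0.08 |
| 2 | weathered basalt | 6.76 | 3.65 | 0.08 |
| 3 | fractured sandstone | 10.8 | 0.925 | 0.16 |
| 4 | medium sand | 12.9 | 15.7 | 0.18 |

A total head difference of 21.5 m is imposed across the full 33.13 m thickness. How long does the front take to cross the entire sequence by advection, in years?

154

With flow normal to the layers, continuity requires the same specific discharge q through every layer.
Σ(b_i/K_i) = 2.67/1.06e-05 + 6.76/3.65 + 10.8/0.925 + 12.9/15.7 = 2.519e+05 d.
q = Δh / Σ(b_i/K_i) = 21.5 / 2.519e+05 = 8.535e-05 m/day.
In each layer the seepage velocity is v_i = q/n_i, so the layer transit time is t_i = b_i·n_i / q:
  layer 1 (clay): t_1 = 2.67 × 0.08 / 8.535e-05 = 2503 d
  layer 2 (weathered basalt): t_2 = 6.76 × 0.08 / 8.535e-05 = 6336 d
  layer 3 (fractured sandstone): t_3 = 10.8 × 0.16 / 8.535e-05 = 20246 d
  layer 4 (medium sand): t_4 = 12.9 × 0.18 / 8.535e-05 = 27205 d
Total t = Σ t_i = 56290 days = 154.1 years.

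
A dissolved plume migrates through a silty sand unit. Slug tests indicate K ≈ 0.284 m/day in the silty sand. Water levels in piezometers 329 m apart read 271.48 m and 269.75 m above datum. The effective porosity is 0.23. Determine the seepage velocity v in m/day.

0.00649

Hydraulic gradient i = (271.48 − 269.75) / 329 = 1.73 / 329 = 0.005258.
Darcy flux q = K · i = 0.2840 × 0.005258 = 0.001493 m/day.
Seepage velocity v = q / n_e = 0.001493 / 0.23 = 0.006493 m/day.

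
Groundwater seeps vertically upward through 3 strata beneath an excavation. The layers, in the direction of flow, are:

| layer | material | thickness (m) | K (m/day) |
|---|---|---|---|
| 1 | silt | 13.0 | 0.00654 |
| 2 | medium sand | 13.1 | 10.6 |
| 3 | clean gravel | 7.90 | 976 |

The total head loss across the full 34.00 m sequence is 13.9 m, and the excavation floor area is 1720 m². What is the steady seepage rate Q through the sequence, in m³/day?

Flow is perpendicular to layering, so the layers act in series and the equivalent K is the thickness-weighted harmonic mean.
Total thickness L = 13.0 + 13.1 + 7.90 = 34.00 m.
Σ(b_i/K_i) = 13.0/0.00654 + 13.1/10.6 + 7.90/976 = 1989 d.
K_eq = L / Σ(b_i/K_i) = 34.00 / 1989 = 0.01709 m/day.
Q = K_eq · A · (Δh/L) = 0.01709 × 1720 × (13.9/34.00) = 12.02 m³/day.

12.0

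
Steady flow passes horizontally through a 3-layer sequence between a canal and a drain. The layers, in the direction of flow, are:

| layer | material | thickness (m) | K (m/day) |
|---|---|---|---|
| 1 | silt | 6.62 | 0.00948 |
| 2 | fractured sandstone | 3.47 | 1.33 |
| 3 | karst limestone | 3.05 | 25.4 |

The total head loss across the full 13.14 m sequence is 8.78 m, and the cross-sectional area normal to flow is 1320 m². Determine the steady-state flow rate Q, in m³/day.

16.5

Flow is perpendicular to layering, so the layers act in series and the equivalent K is the thickness-weighted harmonic mean.
Total thickness L = 6.62 + 3.47 + 3.05 = 13.14 m.
Σ(b_i/K_i) = 6.62/0.00948 + 3.47/1.33 + 3.05/25.4 = 701.0 d.
K_eq = L / Σ(b_i/K_i) = 13.14 / 701.0 = 0.01874 m/day.
Q = K_eq · A · (Δh/L) = 0.01874 × 1320 × (8.78/13.14) = 16.53 m³/day.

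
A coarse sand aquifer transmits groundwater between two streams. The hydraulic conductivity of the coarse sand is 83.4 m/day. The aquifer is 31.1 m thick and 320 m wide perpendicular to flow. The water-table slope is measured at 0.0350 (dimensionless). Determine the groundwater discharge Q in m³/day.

Cross-sectional area A = 320 × 31.1 = 9952 m².
Hydraulic gradient i = 0.0350.
Darcy's law: Q = K · A · i = 83.40 × 9952 × 0.03500 = 29050 m³/day.

29000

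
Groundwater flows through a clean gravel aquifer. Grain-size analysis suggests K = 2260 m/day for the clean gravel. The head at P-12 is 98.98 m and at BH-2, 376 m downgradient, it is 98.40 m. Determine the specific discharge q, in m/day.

3.49

Hydraulic gradient i = (98.98 − 98.40) / 376 = 0.58 / 376 = 0.001543.
Specific discharge q = K · i = 2260 × 0.001543 = 3.486 m/day.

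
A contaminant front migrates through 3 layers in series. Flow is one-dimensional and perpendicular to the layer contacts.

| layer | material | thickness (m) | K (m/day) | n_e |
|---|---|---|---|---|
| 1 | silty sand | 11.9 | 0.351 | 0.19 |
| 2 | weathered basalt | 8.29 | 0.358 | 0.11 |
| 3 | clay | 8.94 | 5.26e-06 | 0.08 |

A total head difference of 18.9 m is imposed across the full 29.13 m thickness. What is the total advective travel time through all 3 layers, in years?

With flow normal to the layers, continuity requires the same specific discharge q through every layer.
Σ(b_i/K_i) = 11.9/0.351 + 8.29/0.358 + 8.94/5.26e-06 = 1.700e+06 d.
q = Δh / Σ(b_i/K_i) = 18.9 / 1.700e+06 = 1.112e-05 m/day.
In each layer the seepage velocity is v_i = q/n_i, so the layer transit time is t_i = b_i·n_i / q:
  layer 1 (silty sand): t_1 = 11.9 × 0.19 / 1.112e-05 = 2.033e+05 d
  layer 2 (weathered basalt): t_2 = 8.29 × 0.11 / 1.112e-05 = 82007 d
  layer 3 (clay): t_3 = 8.94 × 0.08 / 1.112e-05 = 64318 d
Total t = Σ t_i = 3.497e+05 days = 957.3 years.

957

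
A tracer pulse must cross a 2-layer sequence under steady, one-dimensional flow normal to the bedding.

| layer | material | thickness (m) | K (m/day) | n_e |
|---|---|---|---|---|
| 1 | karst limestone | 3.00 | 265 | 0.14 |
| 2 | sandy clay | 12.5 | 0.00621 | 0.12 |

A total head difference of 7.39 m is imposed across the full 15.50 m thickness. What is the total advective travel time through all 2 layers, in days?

523

With flow normal to the layers, continuity requires the same specific discharge q through every layer.
Σ(b_i/K_i) = 3.00/265 + 12.5/0.00621 = 2013 d.
q = Δh / Σ(b_i/K_i) = 7.39 / 2013 = 0.003671 m/day.
In each layer the seepage velocity is v_i = q/n_i, so the layer transit time is t_i = b_i·n_i / q:
  layer 1 (karst limestone): t_1 = 3.00 × 0.14 / 0.003671 = 114.4 d
  layer 2 (sandy clay): t_2 = 12.5 × 0.12 / 0.003671 = 408.6 d
Total t = Σ t_i = 523.0 days.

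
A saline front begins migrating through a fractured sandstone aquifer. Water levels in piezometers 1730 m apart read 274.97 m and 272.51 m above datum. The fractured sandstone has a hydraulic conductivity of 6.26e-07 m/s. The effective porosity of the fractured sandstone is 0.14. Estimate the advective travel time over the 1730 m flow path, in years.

Convert K: 6.26e-07 m/s × 86400 = 0.05409 m/day.
Hydraulic gradient i = (274.97 − 272.51) / 1730 = 2.46 / 1730 = 0.001422.
Darcy flux q = K · i = 0.05409 × 0.001422 = 7.691e-05 m/day.
Seepage velocity v = q / n_e = 7.691e-05 / 0.14 = 0.0005493 m/day.
Travel time t = L / v = 1730 / 0.0005493 = 3.149e+06 days = 8622 years.

8620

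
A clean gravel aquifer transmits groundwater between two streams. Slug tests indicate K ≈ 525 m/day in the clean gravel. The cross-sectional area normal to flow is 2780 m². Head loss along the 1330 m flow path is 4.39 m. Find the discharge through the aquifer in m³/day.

Hydraulic gradient i = Δh / L = 4.39 / 1330 = 0.003301.
Darcy's law: Q = K · A · i = 525.0 × 2780 × 0.003301 = 4817 m³/day.

4820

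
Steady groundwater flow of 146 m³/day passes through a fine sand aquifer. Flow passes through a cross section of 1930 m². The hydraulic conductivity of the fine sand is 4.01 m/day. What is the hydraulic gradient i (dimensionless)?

From Q = K·A·i, i = Q / (K·A) = 146 / (4.010 × 1930) = 0.01886.

0.0189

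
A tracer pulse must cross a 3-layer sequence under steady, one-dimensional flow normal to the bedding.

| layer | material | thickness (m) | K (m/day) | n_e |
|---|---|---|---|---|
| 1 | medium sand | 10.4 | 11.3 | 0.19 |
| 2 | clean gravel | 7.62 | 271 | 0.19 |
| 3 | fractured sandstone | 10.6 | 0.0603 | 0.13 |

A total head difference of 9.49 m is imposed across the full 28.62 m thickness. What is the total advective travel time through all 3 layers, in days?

With flow normal to the layers, continuity requires the same specific discharge q through every layer.
Σ(b_i/K_i) = 10.4/11.3 + 7.62/271 + 10.6/0.0603 = 176.7 d.
q = Δh / Σ(b_i/K_i) = 9.49 / 176.7 = 0.05370 m/day.
In each layer the seepage velocity is v_i = q/n_i, so the layer transit time is t_i = b_i·n_i / q:
  layer 1 (medium sand): t_1 = 10.4 × 0.19 / 0.05370 = 36.80 d
  layer 2 (clean gravel): t_2 = 7.62 × 0.19 / 0.05370 = 26.96 d
  layer 3 (fractured sandstone): t_3 = 10.6 × 0.13 / 0.05370 = 25.66 d
Total t = Σ t_i = 89.43 days.

89.4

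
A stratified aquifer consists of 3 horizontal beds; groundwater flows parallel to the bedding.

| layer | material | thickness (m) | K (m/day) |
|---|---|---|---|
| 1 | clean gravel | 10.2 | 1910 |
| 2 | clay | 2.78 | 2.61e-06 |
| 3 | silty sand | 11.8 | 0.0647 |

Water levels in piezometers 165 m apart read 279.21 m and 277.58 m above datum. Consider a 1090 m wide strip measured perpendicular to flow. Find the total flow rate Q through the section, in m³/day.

Flow is parallel to layering, so each bed carries its own Darcy discharge and the transmissivities add.
Σ(K_i·b_i) = 1910×10.2 + 2.61e-06×2.78 + 0.0647×11.8 = 19483 m²/day.
Hydraulic gradient i = (279.21 − 277.58) / 165 = 1.63 / 165 = 0.009879.
Q = Σ(K_i·b_i) · W · i = 19483 × 1090 × 0.009879 = 2.098e+05 m³/day.

210000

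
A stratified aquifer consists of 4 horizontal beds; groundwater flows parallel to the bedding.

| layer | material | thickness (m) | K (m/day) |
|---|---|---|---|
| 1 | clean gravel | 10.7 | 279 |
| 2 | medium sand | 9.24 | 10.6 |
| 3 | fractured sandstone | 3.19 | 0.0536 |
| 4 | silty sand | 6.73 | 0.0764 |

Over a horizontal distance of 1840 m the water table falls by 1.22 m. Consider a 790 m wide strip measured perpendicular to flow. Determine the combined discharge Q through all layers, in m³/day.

Flow is parallel to layering, so each bed carries its own Darcy discharge and the transmissivities add.
Σ(K_i·b_i) = 279×10.7 + 10.6×9.24 + 0.0536×3.19 + 0.0764×6.73 = 3084 m²/day.
Hydraulic gradient i = Δh / L = 1.22 / 1840 = 0.0006630.
Q = Σ(K_i·b_i) · W · i = 3084 × 790 × 0.0006630 = 1615 m³/day.

1620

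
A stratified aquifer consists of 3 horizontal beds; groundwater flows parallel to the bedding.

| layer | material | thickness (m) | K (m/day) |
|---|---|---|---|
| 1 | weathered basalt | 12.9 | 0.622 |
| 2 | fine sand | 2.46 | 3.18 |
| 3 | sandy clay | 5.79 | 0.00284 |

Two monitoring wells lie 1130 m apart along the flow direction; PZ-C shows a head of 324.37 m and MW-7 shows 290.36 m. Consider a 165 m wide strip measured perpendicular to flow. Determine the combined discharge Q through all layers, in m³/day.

78.8

Flow is parallel to layering, so each bed carries its own Darcy discharge and the transmissivities add.
Σ(K_i·b_i) = 0.622×12.9 + 3.18×2.46 + 0.00284×5.79 = 15.86 m²/day.
Hydraulic gradient i = (324.37 − 290.36) / 1130 = 34.01 / 1130 = 0.03010.
Q = Σ(K_i·b_i) · W · i = 15.86 × 165 × 0.03010 = 78.78 m³/day.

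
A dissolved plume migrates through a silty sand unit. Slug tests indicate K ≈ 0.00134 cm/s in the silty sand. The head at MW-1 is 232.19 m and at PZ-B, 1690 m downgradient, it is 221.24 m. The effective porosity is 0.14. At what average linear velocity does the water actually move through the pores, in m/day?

Convert K: 0.00134 cm/s × 864 = 1.158 m/day.
Hydraulic gradient i = (232.19 − 221.24) / 1690 = 10.95 / 1690 = 0.006479.
Darcy flux q = K · i = 1.158 × 0.006479 = 0.007501 m/day.
Seepage velocity v = q / n_e = 0.007501 / 0.14 = 0.05358 m/day.

0.0536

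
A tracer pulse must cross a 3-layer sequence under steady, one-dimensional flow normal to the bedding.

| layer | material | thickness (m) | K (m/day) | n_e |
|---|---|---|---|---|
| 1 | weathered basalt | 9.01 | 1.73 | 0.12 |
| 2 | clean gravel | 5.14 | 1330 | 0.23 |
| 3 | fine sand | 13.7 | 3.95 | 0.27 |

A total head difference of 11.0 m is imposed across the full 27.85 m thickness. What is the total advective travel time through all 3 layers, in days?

4.71

With flow normal to the layers, continuity requires the same specific discharge q through every layer.
Σ(b_i/K_i) = 9.01/1.73 + 5.14/1330 + 13.7/3.95 = 8.680 d.
q = Δh / Σ(b_i/K_i) = 11.0 / 8.680 = 1.267 m/day.
In each layer the seepage velocity is v_i = q/n_i, so the layer transit time is t_i = b_i·n_i / q:
  layer 1 (weathered basalt): t_1 = 9.01 × 0.12 / 1.267 = 0.8532 d
  layer 2 (clean gravel): t_2 = 5.14 × 0.23 / 1.267 = 0.9329 d
  layer 3 (fine sand): t_3 = 13.7 × 0.27 / 1.267 = 2.919 d
Total t = Σ t_i = 4.705 days.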